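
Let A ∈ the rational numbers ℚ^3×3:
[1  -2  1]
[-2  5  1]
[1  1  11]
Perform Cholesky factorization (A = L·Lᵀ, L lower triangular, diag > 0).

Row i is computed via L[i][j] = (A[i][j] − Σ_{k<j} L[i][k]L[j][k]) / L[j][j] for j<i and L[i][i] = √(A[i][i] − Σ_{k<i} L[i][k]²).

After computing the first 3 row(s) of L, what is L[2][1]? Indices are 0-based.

Step 1: L[0][0] = √(1) = 1.
  L[1][0] = (-2) / L[0][0] = -2.
Step 2: L[1][1] = √(1) = 1.
  L[2][0] = (1) / L[0][0] = 1.
  L[2][1] = (3) / L[1][1] = 3.
Step 3: L[2][2] = √(1) = 1.

L[2][1] = 3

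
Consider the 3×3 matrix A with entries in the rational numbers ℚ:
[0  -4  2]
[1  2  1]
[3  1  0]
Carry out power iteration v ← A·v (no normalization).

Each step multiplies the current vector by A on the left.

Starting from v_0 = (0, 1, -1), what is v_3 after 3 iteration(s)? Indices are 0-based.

v_3 = (-22, -25, -9)

v_0 = (0, 1, -1).
v_1 = A·v_0 = (-6, 1, 1).
v_2 = A·v_1 = (-2, -3, -17).
v_3 = A·v_2 = (-22, -25, -9).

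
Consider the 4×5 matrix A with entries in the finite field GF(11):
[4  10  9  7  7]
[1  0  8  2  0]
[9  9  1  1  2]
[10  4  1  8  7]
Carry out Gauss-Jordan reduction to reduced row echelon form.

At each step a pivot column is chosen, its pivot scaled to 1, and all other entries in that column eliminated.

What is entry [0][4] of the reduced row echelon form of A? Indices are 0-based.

pivot(0,0)=4: scale R0 → (1, 8, 5, 10, 10)
  clear (1,0): R1 −= (1)R0 → (0, 3, 3, 3, 1)
  clear (2,0): R2 −= (9)R0 → (0, 3, 0, 10, 0)
  clear (3,0): R3 −= (10)R0 → (0, 1, 6, 7, 6)
pivot(1,1)=3: scale R1 → (0, 1, 1, 1, 4)
  clear (0,1): R0 −= (8)R1 → (1, 0, 8, 2, 0)
  clear (2,1): R2 −= (3)R1 → (0, 0, 8, 7, 10)
  clear (3,1): R3 −= (1)R1 → (0, 0, 5, 6, 2)
pivot(2,2)=8: scale R2 → (0, 0, 1, 5, 4)
  clear (0,2): R0 −= (8)R2 → (1, 0, 0, 6, 1)
  clear (1,2): R1 −= (1)R2 → (0, 1, 0, 7, 0)
  clear (3,2): R3 −= (5)R2 → (0, 0, 0, 3, 4)
pivot(3,3)=3: scale R3 → (0, 0, 0, 1, 5)
  clear (0,3): R0 −= (6)R3 → (1, 0, 0, 0, 4)
  clear (1,3): R1 −= (7)R3 → (0, 1, 0, 0, 9)
  clear (2,3): R2 −= (5)R3 → (0, 0, 1, 0, 1)

M[0][4] = 4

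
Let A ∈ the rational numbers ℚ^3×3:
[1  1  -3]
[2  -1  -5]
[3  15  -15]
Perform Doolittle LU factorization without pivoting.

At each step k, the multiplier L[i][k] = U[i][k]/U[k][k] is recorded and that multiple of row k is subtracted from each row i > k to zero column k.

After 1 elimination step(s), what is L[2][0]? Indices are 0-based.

Step 1: pivot at (0,0) is 1.
  row1 ← row1 − (2)·row0  ⇒  L[1][0]=2, U row1=(0, -3, 1)
  row2 ← row2 − (3)·row0  ⇒  L[2][0]=3, U row2=(0, 12, -6)

L[2][0] = 3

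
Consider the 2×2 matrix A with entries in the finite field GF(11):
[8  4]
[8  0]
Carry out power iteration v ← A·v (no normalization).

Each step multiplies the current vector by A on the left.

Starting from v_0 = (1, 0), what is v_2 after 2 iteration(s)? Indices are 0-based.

v_0 = (1, 0).
v_1 = A·v_0 = (8, 8).
v_2 = A·v_1 = (8, 9).

v_2 = (8, 9)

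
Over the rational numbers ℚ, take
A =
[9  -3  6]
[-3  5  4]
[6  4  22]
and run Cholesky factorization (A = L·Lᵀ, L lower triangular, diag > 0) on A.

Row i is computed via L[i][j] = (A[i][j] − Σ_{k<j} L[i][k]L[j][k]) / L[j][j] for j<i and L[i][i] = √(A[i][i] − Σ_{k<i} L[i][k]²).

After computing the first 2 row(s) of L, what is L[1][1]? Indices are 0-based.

L[1][1] = 2

Step 1: L[0][0] = √(9) = 3.
  L[1][0] = (-3) / L[0][0] = -1.
Step 2: L[1][1] = √(4) = 2.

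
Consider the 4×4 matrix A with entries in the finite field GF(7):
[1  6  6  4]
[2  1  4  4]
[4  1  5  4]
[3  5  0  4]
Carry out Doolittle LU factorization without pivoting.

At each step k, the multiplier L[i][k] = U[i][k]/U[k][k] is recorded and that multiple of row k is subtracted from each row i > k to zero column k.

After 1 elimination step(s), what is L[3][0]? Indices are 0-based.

[col 0] pivot 1
  R1 -= 2*R0 → (0, 3, 6, 3)  (L[1][0] := 2)
  R2 -= 4*R0 → (0, 5, 2, 2)  (L[2][0] := 4)
  R3 -= 3*R0 → (0, 1, 3, 6)  (L[3][0] := 3)

L[3][0] = 3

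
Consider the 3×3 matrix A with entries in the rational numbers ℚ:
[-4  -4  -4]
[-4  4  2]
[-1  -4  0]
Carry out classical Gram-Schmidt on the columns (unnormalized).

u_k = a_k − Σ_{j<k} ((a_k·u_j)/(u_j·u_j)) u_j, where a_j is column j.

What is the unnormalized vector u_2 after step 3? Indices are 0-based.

u_2 = (-65/49, 39/49, 104/49)

Step 1: u_0 = a_0 = (-4, -4, -1).
Step 2: u_1 = a_1 − (4/33)·u_0 = (-116/33, 148/33, -128/33).
Step 3: u_2 = a_2 − (8/33)·u_0 − (95/196)·u_1 = (-65/49, 39/49, 104/49).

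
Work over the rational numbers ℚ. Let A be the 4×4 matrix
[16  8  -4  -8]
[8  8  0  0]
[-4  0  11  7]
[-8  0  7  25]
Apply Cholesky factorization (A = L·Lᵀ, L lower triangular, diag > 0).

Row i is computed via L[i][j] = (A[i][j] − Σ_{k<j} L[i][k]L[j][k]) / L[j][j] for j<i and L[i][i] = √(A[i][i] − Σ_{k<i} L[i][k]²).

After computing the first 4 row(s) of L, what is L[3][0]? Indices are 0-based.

Step 1: L[0][0] = √(16) = 4.
  L[1][0] = (8) / L[0][0] = 2.
Step 2: L[1][1] = √(4) = 2.
  L[2][0] = (-4) / L[0][0] = -1.
  L[2][1] = (2) / L[1][1] = 1.
Step 3: L[2][2] = √(9) = 3.
  L[3][0] = (-8) / L[0][0] = -2.
  L[3][1] = (4) / L[1][1] = 2.
  L[3][2] = (3) / L[2][2] = 1.
Step 4: L[3][3] = √(16) = 4.

L[3][0] = -2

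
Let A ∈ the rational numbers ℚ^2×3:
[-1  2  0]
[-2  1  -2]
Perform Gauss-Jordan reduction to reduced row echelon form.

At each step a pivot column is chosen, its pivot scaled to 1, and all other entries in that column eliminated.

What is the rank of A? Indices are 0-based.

rank = 2

step 1: normalize row 0 (÷-1) = (1, -2, 0)
  row 1: subtract -2×row0 = (0, -3, -2)
step 2: normalize row 1 (÷-3) = (0, 1, 2/3)
  row 0: subtract -2×row1 = (1, 0, 4/3)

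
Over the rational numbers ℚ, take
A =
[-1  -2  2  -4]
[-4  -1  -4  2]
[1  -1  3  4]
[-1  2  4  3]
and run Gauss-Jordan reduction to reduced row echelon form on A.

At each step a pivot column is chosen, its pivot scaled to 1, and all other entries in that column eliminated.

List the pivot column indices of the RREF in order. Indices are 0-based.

pivot(0,0)=-1: scale R0 → (1, 2, -2, 4)
  clear (1,0): R1 −= (-4)R0 → (0, 7, -12, 18)
  clear (2,0): R2 −= (1)R0 → (0, -3, 5, 0)
  clear (3,0): R3 −= (-1)R0 → (0, 4, 2, 7)
pivot(1,1)=7: scale R1 → (0, 1, -12/7, 18/7)
  clear (0,1): R0 −= (2)R1 → (1, 0, 10/7, -8/7)
  clear (2,1): R2 −= (-3)R1 → (0, 0, -1/7, 54/7)
  clear (3,1): R3 −= (4)R1 → (0, 0, 62/7, -23/7)
pivot(2,2)=-1/7: scale R2 → (0, 0, 1, -54)
  clear (0,2): R0 −= (10/7)R2 → (1, 0, 0, 76)
  clear (1,2): R1 −= (-12/7)R2 → (0, 1, 0, -90)
  clear (3,2): R3 −= (62/7)R2 → (0, 0, 0, 475)
pivot(3,3)=475: scale R3 → (0, 0, 0, 1)
  clear (0,3): R0 −= (76)R3 → (1, 0, 0, 0)
  clear (1,3): R1 −= (-90)R3 → (0, 1, 0, 0)
  clear (2,3): R2 −= (-54)R3 → (0, 0, 1, 0)

pivot columns: 0, 1, 2, 3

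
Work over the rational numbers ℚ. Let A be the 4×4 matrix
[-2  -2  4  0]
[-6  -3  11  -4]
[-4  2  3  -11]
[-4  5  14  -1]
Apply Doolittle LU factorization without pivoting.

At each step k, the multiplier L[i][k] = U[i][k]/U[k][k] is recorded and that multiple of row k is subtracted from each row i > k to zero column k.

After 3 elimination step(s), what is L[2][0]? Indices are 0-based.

L[2][0] = 2

k=0: U[0][0]=-2
  eliminate (1,0): mult=3, new row 1: (0, 3, -1, -4); set L[1][0]=3
  eliminate (2,0): mult=2, new row 2: (0, 6, -5, -11); set L[2][0]=2
  eliminate (3,0): mult=2, new row 3: (0, 9, 6, -1); set L[3][0]=2
k=1: U[1][1]=3
  eliminate (2,1): mult=2, new row 2: (0, 0, -3, -3); set L[2][1]=2
  eliminate (3,1): mult=3, new row 3: (0, 0, 9, 11); set L[3][1]=3
k=2: U[2][2]=-3
  eliminate (3,2): mult=-3, new row 3: (0, 0, 0, 2); set L[3][2]=-3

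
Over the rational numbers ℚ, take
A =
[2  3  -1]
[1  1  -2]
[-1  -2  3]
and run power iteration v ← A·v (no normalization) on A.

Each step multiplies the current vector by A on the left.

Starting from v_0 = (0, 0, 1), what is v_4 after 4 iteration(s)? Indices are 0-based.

v_4 = (-341, -253, 372)

v_0 = (0, 0, 1).
v_1 = A·v_0 = (-1, -2, 3).
v_2 = A·v_1 = (-11, -9, 14).
v_3 = A·v_2 = (-63, -48, 71).
v_4 = A·v_3 = (-341, -253, 372).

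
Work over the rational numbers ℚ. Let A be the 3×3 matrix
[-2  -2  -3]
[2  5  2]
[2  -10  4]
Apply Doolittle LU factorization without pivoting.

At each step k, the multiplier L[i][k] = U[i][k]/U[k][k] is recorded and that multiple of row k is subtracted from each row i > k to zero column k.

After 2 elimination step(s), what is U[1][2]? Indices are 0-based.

U[1][2] = -1

[col 0] pivot -2
  R1 -= -1*R0 → (0, 3, -1)  (L[1][0] := -1)
  R2 -= -1*R0 → (0, -12, 1)  (L[2][0] := -1)
[col 1] pivot 3
  R2 -= -4*R1 → (0, 0, -3)  (L[2][1] := -4)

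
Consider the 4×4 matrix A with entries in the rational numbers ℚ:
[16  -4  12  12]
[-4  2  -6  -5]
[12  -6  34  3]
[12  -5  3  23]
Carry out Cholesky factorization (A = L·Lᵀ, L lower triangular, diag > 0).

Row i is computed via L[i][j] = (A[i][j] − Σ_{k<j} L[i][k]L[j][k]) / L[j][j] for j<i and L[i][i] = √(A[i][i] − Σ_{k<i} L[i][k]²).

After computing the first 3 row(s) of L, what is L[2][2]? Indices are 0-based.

Step 1: L[0][0] = √(16) = 4.
  L[1][0] = (-4) / L[0][0] = -1.
Step 2: L[1][1] = √(1) = 1.
  L[2][0] = (12) / L[0][0] = 3.
  L[2][1] = (-3) / L[1][1] = -3.
Step 3: L[2][2] = √(16) = 4.

L[2][2] = 4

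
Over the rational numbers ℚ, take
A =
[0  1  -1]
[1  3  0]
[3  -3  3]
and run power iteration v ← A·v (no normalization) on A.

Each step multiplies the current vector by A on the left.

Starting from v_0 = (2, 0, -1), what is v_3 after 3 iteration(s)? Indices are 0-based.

v_3 = (1, 20, -6)

v_0 = (2, 0, -1).
v_1 = A·v_0 = (1, 2, 3).
v_2 = A·v_1 = (-1, 7, 6).
v_3 = A·v_2 = (1, 20, -6).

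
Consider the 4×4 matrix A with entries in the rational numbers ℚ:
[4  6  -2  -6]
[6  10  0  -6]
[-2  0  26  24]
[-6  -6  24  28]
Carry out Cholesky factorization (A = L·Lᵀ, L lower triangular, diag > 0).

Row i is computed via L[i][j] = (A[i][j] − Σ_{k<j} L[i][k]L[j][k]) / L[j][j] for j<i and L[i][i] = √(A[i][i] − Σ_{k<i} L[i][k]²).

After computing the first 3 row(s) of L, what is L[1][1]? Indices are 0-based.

L[1][1] = 1

Step 1: L[0][0] = √(4) = 2.
  L[1][0] = (6) / L[0][0] = 3.
Step 2: L[1][1] = √(1) = 1.
  L[2][0] = (-2) / L[0][0] = -1.
  L[2][1] = (3) / L[1][1] = 3.
Step 3: L[2][2] = √(16) = 4.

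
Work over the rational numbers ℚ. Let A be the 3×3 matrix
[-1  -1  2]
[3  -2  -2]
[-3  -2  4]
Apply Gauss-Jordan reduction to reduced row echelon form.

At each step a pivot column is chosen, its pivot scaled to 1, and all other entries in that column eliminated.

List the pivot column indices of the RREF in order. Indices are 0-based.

pivot(0,0)=-1: scale R0 → (1, 1, -2)
  clear (1,0): R1 −= (3)R0 → (0, -5, 4)
  clear (2,0): R2 −= (-3)R0 → (0, 1, -2)
pivot(1,1)=-5: scale R1 → (0, 1, -4/5)
  clear (0,1): R0 −= (1)R1 → (1, 0, -6/5)
  clear (2,1): R2 −= (1)R1 → (0, 0, -6/5)
pivot(2,2)=-6/5: scale R2 → (0, 0, 1)
  clear (0,2): R0 −= (-6/5)R2 → (1, 0, 0)
  clear (1,2): R1 −= (-4/5)R2 → (0, 1, 0)

pivot columns: 0, 1, 2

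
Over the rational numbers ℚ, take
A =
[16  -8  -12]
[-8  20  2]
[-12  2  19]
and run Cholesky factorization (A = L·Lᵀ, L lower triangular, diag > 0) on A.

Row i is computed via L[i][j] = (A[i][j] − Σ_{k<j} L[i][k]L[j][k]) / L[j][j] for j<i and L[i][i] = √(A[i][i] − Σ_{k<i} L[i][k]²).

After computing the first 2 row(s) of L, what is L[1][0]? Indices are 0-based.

L[1][0] = -2

Step 1: L[0][0] = √(16) = 4.
  L[1][0] = (-8) / L[0][0] = -2.
Step 2: L[1][1] = √(16) = 4.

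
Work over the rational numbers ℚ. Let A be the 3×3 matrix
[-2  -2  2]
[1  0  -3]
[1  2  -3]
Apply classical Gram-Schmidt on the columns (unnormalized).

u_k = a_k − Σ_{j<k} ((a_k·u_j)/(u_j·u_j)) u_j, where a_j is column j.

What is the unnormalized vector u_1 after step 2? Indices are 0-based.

u_1 = (0, -1, 1)

Step 1: u_0 = a_0 = (-2, 1, 1).
Step 2: u_1 = a_1 − (1)·u_0 = (0, -1, 1).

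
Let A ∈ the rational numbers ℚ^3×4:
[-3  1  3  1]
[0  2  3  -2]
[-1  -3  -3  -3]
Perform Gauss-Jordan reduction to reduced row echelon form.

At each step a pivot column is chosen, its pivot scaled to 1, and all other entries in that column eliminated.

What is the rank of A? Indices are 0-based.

rank = 3

pivot(0,0)=-3: scale R0 → (1, -1/3, -1, -1/3)
  clear (2,0): R2 −= (-1)R0 → (0, -10/3, -4, -10/3)
pivot(1,1)=2: scale R1 → (0, 1, 3/2, -1)
  clear (0,1): R0 −= (-1/3)R1 → (1, 0, -1/2, -2/3)
  clear (2,1): R2 −= (-10/3)R1 → (0, 0, 1, -20/3)
pivot(2,2)=1: scale R2 → (0, 0, 1, -20/3)
  clear (0,2): R0 −= (-1/2)R2 → (1, 0, 0, -4)
  clear (1,2): R1 −= (3/2)R2 → (0, 1, 0, 9)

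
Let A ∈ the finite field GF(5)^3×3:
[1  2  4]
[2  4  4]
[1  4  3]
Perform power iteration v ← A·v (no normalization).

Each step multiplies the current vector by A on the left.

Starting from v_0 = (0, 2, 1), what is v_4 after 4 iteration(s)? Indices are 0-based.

v_0 = (0, 2, 1).
v_1 = A·v_0 = (3, 2, 1).
v_2 = A·v_1 = (1, 3, 4).
v_3 = A·v_2 = (3, 0, 0).
v_4 = A·v_3 = (3, 1, 3).

v_4 = (3, 1, 3)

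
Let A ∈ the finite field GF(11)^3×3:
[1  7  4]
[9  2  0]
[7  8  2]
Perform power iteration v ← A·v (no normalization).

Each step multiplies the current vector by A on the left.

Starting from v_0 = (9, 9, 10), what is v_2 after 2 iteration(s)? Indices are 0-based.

v_0 = (9, 9, 10).
v_1 = A·v_0 = (2, 0, 1).
v_2 = A·v_1 = (6, 7, 5).

v_2 = (6, 7, 5)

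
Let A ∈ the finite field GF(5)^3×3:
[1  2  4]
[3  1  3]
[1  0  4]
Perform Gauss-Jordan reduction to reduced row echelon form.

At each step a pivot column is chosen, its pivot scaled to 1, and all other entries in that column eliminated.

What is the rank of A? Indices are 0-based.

rank = 3

step 1: normalize row 0 (÷1) = (1, 2, 4)
  row 1: subtract 3×row0 = (0, 0, 1)
  row 2: subtract 1×row0 = (0, 3, 0)
step 2: exchange rows 1,2
step 2: normalize row 1 (÷3) = (0, 1, 0)
  row 0: subtract 2×row1 = (1, 0, 4)
step 3: normalize row 2 (÷1) = (0, 0, 1)
  row 0: subtract 4×row2 = (1, 0, 0)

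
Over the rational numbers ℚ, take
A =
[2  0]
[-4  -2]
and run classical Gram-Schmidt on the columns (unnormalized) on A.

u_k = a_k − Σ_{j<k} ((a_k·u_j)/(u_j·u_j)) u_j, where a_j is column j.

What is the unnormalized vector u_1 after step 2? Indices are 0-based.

Step 1: u_0 = a_0 = (2, -4).
Step 2: u_1 = a_1 − (2/5)·u_0 = (-4/5, -2/5).

u_1 = (-4/5, -2/5)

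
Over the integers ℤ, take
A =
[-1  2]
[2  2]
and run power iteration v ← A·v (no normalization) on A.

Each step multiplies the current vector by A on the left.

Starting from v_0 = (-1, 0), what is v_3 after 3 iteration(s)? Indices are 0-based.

v_0 = (-1, 0).
v_1 = A·v_0 = (1, -2).
v_2 = A·v_1 = (-5, -2).
v_3 = A·v_2 = (1, -14).

v_3 = (1, -14)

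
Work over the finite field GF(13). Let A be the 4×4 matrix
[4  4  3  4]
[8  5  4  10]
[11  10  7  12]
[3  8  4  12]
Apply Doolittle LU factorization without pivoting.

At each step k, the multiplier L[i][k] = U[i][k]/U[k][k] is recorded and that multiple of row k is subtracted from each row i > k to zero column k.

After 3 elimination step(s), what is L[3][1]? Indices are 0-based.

Step 1: pivot at (0,0) is 4.
  row1 ← row1 − (2)·row0  ⇒  L[1][0]=2, U row1=(0, 10, 11, 2)
  row2 ← row2 − (6)·row0  ⇒  L[2][0]=6, U row2=(0, 12, 2, 1)
  row3 ← row3 − (4)·row0  ⇒  L[3][0]=4, U row3=(0, 5, 5, 9)
Step 2: pivot at (1,1) is 10.
  row2 ← row2 − (9)·row1  ⇒  L[2][1]=9, U row2=(0, 0, 7, 9)
  row3 ← row3 − (7)·row1  ⇒  L[3][1]=7, U row3=(0, 0, 6, 8)
Step 3: pivot at (2,2) is 7.
  row3 ← row3 − (12)·row2  ⇒  L[3][2]=12, U row3=(0, 0, 0, 4)

L[3][1] = 7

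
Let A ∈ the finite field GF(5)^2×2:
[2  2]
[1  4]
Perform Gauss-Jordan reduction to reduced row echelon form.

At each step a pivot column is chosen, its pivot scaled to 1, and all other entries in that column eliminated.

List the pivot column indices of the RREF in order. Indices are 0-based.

pivot columns: 0, 1

pivot(0,0)=2: scale R0 → (1, 1)
  clear (1,0): R1 −= (1)R0 → (0, 3)
pivot(1,1)=3: scale R1 → (0, 1)
  clear (0,1): R0 −= (1)R1 → (1, 0)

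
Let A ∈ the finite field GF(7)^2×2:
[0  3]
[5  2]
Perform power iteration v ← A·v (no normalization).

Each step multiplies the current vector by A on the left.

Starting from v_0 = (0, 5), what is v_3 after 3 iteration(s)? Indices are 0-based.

v_3 = (5, 4)

v_0 = (0, 5).
v_1 = A·v_0 = (1, 3).
v_2 = A·v_1 = (2, 4).
v_3 = A·v_2 = (5, 4).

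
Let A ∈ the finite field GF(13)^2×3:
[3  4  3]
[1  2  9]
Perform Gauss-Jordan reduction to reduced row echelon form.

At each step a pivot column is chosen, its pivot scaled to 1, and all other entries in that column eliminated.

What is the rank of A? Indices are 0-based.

pivot(0,0)=3: scale R0 → (1, 10, 1)
  clear (1,0): R1 −= (1)R0 → (0, 5, 8)
pivot(1,1)=5: scale R1 → (0, 1, 12)
  clear (0,1): R0 −= (10)R1 → (1, 0, 11)

rank = 2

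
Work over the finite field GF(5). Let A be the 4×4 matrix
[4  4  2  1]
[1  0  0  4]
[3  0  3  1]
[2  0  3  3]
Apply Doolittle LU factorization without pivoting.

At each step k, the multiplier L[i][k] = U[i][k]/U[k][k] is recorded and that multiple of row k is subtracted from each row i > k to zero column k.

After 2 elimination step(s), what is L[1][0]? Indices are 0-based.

L[1][0] = 4

k=0: U[0][0]=4
  eliminate (1,0): mult=4, new row 1: (0, 4, 2, 0); set L[1][0]=4
  eliminate (2,0): mult=2, new row 2: (0, 2, 4, 4); set L[2][0]=2
  eliminate (3,0): mult=3, new row 3: (0, 3, 2, 0); set L[3][0]=3
k=1: U[1][1]=4
  eliminate (2,1): mult=3, new row 2: (0, 0, 3, 4); set L[2][1]=3
  eliminate (3,1): mult=2, new row 3: (0, 0, 3, 0); set L[3][1]=2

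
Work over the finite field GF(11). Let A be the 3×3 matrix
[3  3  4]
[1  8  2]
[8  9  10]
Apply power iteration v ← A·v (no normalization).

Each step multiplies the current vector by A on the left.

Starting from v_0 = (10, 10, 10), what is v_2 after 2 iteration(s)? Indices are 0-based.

v_2 = (5, 2, 2)

v_0 = (10, 10, 10).
v_1 = A·v_0 = (1, 0, 6).
v_2 = A·v_1 = (5, 2, 2).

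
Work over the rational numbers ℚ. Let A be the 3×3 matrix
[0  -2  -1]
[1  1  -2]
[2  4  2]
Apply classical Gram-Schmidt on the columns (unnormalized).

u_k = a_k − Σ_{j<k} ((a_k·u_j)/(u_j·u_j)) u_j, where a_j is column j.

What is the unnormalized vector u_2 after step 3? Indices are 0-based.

u_2 = (5/6, -5/3, 5/6)

Step 1: u_0 = a_0 = (0, 1, 2).
Step 2: u_1 = a_1 − (9/5)·u_0 = (-2, -4/5, 2/5).
Step 3: u_2 = a_2 − (2/5)·u_0 − (11/12)·u_1 = (5/6, -5/3, 5/6).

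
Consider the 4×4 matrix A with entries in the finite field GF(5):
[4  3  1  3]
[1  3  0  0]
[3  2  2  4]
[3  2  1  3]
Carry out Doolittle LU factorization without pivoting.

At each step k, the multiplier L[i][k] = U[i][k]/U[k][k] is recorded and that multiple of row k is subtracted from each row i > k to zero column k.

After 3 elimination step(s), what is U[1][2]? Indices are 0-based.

U[1][2] = 1

[col 0] pivot 4
  R1 -= 4*R0 → (0, 1, 1, 3)  (L[1][0] := 4)
  R2 -= 2*R0 → (0, 1, 0, 3)  (L[2][0] := 2)
  R3 -= 2*R0 → (0, 1, 4, 2)  (L[3][0] := 2)
[col 1] pivot 1
  R2 -= 1*R1 → (0, 0, 4, 0)  (L[2][1] := 1)
  R3 -= 1*R1 → (0, 0, 3, 4)  (L[3][1] := 1)
[col 2] pivot 4
  R3 -= 2*R2 → (0, 0, 0, 4)  (L[3][2] := 2)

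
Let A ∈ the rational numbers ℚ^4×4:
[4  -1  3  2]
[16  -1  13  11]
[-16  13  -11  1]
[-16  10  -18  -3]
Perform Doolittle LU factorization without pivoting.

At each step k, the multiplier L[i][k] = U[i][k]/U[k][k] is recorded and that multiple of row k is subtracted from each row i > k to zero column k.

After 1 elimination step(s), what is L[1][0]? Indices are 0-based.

Step 1: pivot at (0,0) is 4.
  row1 ← row1 − (4)·row0  ⇒  L[1][0]=4, U row1=(0, 3, 1, 3)
  row2 ← row2 − (-4)·row0  ⇒  L[2][0]=-4, U row2=(0, 9, 1, 9)
  row3 ← row3 − (-4)·row0  ⇒  L[3][0]=-4, U row3=(0, 6, -6, 5)

L[1][0] = 4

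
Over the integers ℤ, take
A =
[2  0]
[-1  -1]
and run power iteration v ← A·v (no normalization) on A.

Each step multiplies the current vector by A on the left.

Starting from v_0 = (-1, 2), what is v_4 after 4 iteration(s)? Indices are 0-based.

v_4 = (-16, 7)

v_0 = (-1, 2).
v_1 = A·v_0 = (-2, -1).
v_2 = A·v_1 = (-4, 3).
v_3 = A·v_2 = (-8, 1).
v_4 = A·v_3 = (-16, 7).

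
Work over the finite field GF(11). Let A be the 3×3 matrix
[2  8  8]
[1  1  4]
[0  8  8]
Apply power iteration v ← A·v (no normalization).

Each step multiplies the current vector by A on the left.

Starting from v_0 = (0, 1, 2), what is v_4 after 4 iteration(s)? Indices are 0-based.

v_4 = (4, 10, 3)

v_0 = (0, 1, 2).
v_1 = A·v_0 = (2, 9, 2).
v_2 = A·v_1 = (4, 8, 0).
v_3 = A·v_2 = (6, 1, 9).
v_4 = A·v_3 = (4, 10, 3).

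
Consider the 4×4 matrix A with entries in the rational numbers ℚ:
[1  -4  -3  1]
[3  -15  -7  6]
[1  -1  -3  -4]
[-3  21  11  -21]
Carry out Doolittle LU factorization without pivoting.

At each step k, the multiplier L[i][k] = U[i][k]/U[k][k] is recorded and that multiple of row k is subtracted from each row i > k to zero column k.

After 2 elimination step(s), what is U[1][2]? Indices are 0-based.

U[1][2] = 2

k=0: U[0][0]=1
  eliminate (1,0): mult=3, new row 1: (0, -3, 2, 3); set L[1][0]=3
  eliminate (2,0): mult=1, new row 2: (0, 3, 0, -5); set L[2][0]=1
  eliminate (3,0): mult=-3, new row 3: (0, 9, 2, -18); set L[3][0]=-3
k=1: U[1][1]=-3
  eliminate (2,1): mult=-1, new row 2: (0, 0, 2, -2); set L[2][1]=-1
  eliminate (3,1): mult=-3, new row 3: (0, 0, 8, -9); set L[3][1]=-3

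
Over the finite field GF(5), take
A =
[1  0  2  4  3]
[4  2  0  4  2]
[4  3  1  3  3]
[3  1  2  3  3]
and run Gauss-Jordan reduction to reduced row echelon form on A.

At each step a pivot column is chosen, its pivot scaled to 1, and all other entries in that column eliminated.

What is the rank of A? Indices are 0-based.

rank = 4

pivot(0,0)=1: scale R0 → (1, 0, 2, 4, 3)
  clear (1,0): R1 −= (4)R0 → (0, 2, 2, 3, 0)
  clear (2,0): R2 −= (4)R0 → (0, 3, 3, 2, 1)
  clear (3,0): R3 −= (3)R0 → (0, 1, 1, 1, 4)
pivot(1,1)=2: scale R1 → (0, 1, 1, 4, 0)
  clear (2,1): R2 −= (3)R1 → (0, 0, 0, 0, 1)
  clear (3,1): R3 −= (1)R1 → (0, 0, 0, 2, 4)
col 2: no nonzero at/below row 2; advance.
pivot(2,3): swap R2↔R3
pivot(2,3)=2: scale R2 → (0, 0, 0, 1, 2)
  clear (0,3): R0 −= (4)R2 → (1, 0, 2, 0, 0)
  clear (1,3): R1 −= (4)R2 → (0, 1, 1, 0, 2)
pivot(3,4)=1: scale R3 → (0, 0, 0, 0, 1)
  clear (1,4): R1 −= (2)R3 → (0, 1, 1, 0, 0)
  clear (2,4): R2 −= (2)R3 → (0, 0, 0, 1, 0)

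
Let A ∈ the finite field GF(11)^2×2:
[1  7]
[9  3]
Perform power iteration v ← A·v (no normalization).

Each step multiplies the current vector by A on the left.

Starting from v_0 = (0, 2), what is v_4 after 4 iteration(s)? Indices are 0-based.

v_4 = (4, 9)

v_0 = (0, 2).
v_1 = A·v_0 = (3, 6).
v_2 = A·v_1 = (1, 1).
v_3 = A·v_2 = (8, 1).
v_4 = A·v_3 = (4, 9).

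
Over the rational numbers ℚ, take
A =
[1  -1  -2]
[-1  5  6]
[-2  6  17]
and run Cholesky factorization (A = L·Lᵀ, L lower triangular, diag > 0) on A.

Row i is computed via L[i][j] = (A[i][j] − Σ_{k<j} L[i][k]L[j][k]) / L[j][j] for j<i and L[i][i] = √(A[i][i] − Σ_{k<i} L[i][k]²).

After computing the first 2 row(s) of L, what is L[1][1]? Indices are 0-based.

Step 1: L[0][0] = √(1) = 1.
  L[1][0] = (-1) / L[0][0] = -1.
Step 2: L[1][1] = √(4) = 2.

L[1][1] = 2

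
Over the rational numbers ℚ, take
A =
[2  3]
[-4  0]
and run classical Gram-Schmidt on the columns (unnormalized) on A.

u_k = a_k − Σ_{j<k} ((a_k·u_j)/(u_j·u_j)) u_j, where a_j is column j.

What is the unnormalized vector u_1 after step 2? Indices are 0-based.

Step 1: u_0 = a_0 = (2, -4).
Step 2: u_1 = a_1 − (3/10)·u_0 = (12/5, 6/5).

u_1 = (12/5, 6/5)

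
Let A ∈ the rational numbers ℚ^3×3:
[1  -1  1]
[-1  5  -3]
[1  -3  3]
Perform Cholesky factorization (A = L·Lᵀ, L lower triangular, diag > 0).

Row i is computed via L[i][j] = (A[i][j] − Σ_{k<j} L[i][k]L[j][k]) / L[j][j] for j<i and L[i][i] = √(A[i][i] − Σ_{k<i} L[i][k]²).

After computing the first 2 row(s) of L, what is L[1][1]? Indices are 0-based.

Step 1: L[0][0] = √(1) = 1.
  L[1][0] = (-1) / L[0][0] = -1.
Step 2: L[1][1] = √(4) = 2.

L[1][1] = 2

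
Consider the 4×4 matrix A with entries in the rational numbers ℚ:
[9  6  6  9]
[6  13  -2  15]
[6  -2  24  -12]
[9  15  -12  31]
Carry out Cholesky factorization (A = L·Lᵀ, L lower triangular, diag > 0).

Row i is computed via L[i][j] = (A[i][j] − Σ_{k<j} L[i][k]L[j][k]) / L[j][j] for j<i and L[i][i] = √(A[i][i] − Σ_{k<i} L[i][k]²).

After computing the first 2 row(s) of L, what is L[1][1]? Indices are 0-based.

L[1][1] = 3

Step 1: L[0][0] = √(9) = 3.
  L[1][0] = (6) / L[0][0] = 2.
Step 2: L[1][1] = √(9) = 3.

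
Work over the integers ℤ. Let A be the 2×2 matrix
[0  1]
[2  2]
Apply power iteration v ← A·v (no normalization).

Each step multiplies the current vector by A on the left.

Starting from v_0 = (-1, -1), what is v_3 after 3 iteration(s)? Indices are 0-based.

v_0 = (-1, -1).
v_1 = A·v_0 = (-1, -4).
v_2 = A·v_1 = (-4, -10).
v_3 = A·v_2 = (-10, -28).

v_3 = (-10, -28)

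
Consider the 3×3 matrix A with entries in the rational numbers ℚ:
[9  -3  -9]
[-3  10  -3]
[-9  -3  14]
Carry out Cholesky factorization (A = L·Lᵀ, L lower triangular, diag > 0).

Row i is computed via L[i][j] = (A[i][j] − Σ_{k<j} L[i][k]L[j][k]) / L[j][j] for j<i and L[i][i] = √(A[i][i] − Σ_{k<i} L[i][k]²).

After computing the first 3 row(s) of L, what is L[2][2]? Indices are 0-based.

Step 1: L[0][0] = √(9) = 3.
  L[1][0] = (-3) / L[0][0] = -1.
Step 2: L[1][1] = √(9) = 3.
  L[2][0] = (-9) / L[0][0] = -3.
  L[2][1] = (-6) / L[1][1] = -2.
Step 3: L[2][2] = √(1) = 1.

L[2][2] = 1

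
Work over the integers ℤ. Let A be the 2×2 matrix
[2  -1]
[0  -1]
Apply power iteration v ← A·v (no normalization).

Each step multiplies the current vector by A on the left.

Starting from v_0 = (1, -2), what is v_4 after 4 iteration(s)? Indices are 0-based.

v_4 = (26, -2)

v_0 = (1, -2).
v_1 = A·v_0 = (4, 2).
v_2 = A·v_1 = (6, -2).
v_3 = A·v_2 = (14, 2).
v_4 = A·v_3 = (26, -2).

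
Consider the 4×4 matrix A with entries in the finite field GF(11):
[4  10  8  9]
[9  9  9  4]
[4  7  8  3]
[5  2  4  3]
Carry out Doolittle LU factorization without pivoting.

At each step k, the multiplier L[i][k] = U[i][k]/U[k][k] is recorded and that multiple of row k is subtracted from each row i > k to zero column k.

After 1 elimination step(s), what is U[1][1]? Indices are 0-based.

U[1][1] = 3

k=0: U[0][0]=4
  eliminate (1,0): mult=5, new row 1: (0, 3, 2, 3); set L[1][0]=5
  eliminate (2,0): mult=1, new row 2: (0, 8, 0, 5); set L[2][0]=1
  eliminate (3,0): mult=4, new row 3: (0, 6, 5, 0); set L[3][0]=4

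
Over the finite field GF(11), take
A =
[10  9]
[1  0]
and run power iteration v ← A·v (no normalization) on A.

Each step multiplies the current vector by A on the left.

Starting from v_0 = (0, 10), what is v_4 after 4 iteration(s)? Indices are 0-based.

v_0 = (0, 10).
v_1 = A·v_0 = (2, 0).
v_2 = A·v_1 = (9, 2).
v_3 = A·v_2 = (9, 9).
v_4 = A·v_3 = (6, 9).

v_4 = (6, 9)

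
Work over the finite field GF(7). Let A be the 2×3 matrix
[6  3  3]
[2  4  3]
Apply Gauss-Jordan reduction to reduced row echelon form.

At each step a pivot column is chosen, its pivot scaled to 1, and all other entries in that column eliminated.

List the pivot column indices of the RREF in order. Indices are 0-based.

pivot(0,0)=6: scale R0 → (1, 4, 4)
  clear (1,0): R1 −= (2)R0 → (0, 3, 2)
pivot(1,1)=3: scale R1 → (0, 1, 3)
  clear (0,1): R0 −= (4)R1 → (1, 0, 6)

pivot columns: 0, 1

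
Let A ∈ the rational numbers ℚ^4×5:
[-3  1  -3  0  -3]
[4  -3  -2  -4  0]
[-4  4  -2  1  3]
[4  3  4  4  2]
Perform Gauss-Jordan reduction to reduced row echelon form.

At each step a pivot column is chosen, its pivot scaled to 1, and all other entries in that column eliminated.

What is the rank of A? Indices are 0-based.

[1] R0 /= -3  ⇒  (1, -1/3, 1, 0, 1)
     R1 -= 4·R0  ⇒  (0, -5/3, -6, -4, -4)
     R2 -= -4·R0  ⇒  (0, 8/3, 2, 1, 7)
     R3 -= 4·R0  ⇒  (0, 13/3, 0, 4, -2)
[2] R1 /= -5/3  ⇒  (0, 1, 18/5, 12/5, 12/5)
     R0 -= -1/3·R1  ⇒  (1, 0, 11/5, 4/5, 9/5)
     R2 -= 8/3·R1  ⇒  (0, 0, -38/5, -27/5, 3/5)
     R3 -= 13/3·R1  ⇒  (0, 0, -78/5, -32/5, -62/5)
[3] R2 /= -38/5  ⇒  (0, 0, 1, 27/38, -3/38)
     R0 -= 11/5·R2  ⇒  (1, 0, 0, -29/38, 75/38)
     R1 -= 18/5·R2  ⇒  (0, 1, 0, -3/19, 51/19)
     R3 -= -78/5·R2  ⇒  (0, 0, 0, 89/19, -259/19)
[4] R3 /= 89/19  ⇒  (0, 0, 0, 1, -259/89)
     R0 -= -29/38·R3  ⇒  (1, 0, 0, 0, -22/89)
     R1 -= -3/19·R3  ⇒  (0, 1, 0, 0, 198/89)
     R2 -= 27/38·R3  ⇒  (0, 0, 1, 0, 177/89)

rank = 4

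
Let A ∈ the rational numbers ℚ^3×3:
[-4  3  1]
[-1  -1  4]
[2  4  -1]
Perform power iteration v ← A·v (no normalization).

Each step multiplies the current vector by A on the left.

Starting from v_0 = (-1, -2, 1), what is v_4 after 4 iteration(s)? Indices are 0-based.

v_4 = (1019, -851, 607)

v_0 = (-1, -2, 1).
v_1 = A·v_0 = (-1, 7, -11).
v_2 = A·v_1 = (14, -50, 37).
v_3 = A·v_2 = (-169, 184, -209).
v_4 = A·v_3 = (1019, -851, 607).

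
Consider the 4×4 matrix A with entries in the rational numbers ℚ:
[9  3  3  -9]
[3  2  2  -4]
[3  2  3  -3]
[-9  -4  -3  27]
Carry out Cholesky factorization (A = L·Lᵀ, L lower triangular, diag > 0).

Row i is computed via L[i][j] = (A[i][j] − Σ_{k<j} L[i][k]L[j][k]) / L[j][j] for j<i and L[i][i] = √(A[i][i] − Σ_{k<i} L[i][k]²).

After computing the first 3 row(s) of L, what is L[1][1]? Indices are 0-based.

Step 1: L[0][0] = √(9) = 3.
  L[1][0] = (3) / L[0][0] = 1.
Step 2: L[1][1] = √(1) = 1.
  L[2][0] = (3) / L[0][0] = 1.
  L[2][1] = (1) / L[1][1] = 1.
Step 3: L[2][2] = √(1) = 1.

L[1][1] = 1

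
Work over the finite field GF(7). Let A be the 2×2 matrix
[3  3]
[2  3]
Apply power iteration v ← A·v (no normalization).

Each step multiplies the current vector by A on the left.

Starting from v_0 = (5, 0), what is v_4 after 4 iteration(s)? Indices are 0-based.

v_4 = (0, 1)

v_0 = (5, 0).
v_1 = A·v_0 = (1, 3).
v_2 = A·v_1 = (5, 4).
v_3 = A·v_2 = (6, 1).
v_4 = A·v_3 = (0, 1).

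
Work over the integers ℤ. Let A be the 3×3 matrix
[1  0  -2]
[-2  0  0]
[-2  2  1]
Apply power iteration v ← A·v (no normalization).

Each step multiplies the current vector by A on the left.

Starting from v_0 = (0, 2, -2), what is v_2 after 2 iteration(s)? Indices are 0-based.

v_2 = (0, -8, -6)

v_0 = (0, 2, -2).
v_1 = A·v_0 = (4, 0, 2).
v_2 = A·v_1 = (0, -8, -6).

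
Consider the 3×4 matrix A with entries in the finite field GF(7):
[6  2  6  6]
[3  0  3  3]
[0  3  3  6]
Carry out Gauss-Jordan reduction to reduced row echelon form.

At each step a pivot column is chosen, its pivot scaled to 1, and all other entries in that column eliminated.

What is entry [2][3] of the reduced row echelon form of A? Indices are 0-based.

[1] R0 /= 6  ⇒  (1, 5, 1, 1)
     R1 -= 3·R0  ⇒  (0, 6, 0, 0)
[2] R1 /= 6  ⇒  (0, 1, 0, 0)
     R0 -= 5·R1  ⇒  (1, 0, 1, 1)
     R2 -= 3·R1  ⇒  (0, 0, 3, 6)
[3] R2 /= 3  ⇒  (0, 0, 1, 2)
     R0 -= 1·R2  ⇒  (1, 0, 0, 6)

M[2][3] = 2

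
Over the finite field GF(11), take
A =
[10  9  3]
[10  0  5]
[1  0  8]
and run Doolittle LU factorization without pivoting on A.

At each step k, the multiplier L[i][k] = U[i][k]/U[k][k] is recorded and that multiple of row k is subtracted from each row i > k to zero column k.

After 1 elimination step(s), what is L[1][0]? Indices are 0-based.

L[1][0] = 1

[col 0] pivot 10
  R1 -= 1*R0 → (0, 2, 2)  (L[1][0] := 1)
  R2 -= 10*R0 → (0, 9, 0)  (L[2][0] := 10)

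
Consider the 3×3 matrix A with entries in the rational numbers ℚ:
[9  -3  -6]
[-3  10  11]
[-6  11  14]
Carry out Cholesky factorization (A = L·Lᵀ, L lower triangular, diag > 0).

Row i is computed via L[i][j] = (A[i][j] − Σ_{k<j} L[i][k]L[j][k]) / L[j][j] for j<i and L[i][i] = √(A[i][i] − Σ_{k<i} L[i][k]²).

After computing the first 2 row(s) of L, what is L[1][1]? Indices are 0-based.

Step 1: L[0][0] = √(9) = 3.
  L[1][0] = (-3) / L[0][0] = -1.
Step 2: L[1][1] = √(9) = 3.

L[1][1] = 3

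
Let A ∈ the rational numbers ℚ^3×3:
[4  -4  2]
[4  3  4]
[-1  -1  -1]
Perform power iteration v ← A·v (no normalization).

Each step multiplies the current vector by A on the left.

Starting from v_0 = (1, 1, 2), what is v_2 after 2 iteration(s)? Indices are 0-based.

v_0 = (1, 1, 2).
v_1 = A·v_0 = (4, 15, -4).
v_2 = A·v_1 = (-52, 45, -15).

v_2 = (-52, 45, -15)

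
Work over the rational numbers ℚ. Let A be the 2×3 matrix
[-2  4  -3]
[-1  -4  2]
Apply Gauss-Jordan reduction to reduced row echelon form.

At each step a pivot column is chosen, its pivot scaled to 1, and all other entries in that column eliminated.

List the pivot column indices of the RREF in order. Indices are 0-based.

step 1: normalize row 0 (÷-2) = (1, -2, 3/2)
  row 1: subtract -1×row0 = (0, -6, 7/2)
step 2: normalize row 1 (÷-6) = (0, 1, -7/12)
  row 0: subtract -2×row1 = (1, 0, 1/3)

pivot columns: 0, 1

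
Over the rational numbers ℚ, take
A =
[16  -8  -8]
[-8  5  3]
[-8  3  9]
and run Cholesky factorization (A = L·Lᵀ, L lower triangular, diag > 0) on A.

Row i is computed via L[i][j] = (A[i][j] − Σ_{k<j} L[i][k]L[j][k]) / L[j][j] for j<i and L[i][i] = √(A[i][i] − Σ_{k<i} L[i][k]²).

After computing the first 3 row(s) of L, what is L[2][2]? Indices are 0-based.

L[2][2] = 2

Step 1: L[0][0] = √(16) = 4.
  L[1][0] = (-8) / L[0][0] = -2.
Step 2: L[1][1] = √(1) = 1.
  L[2][0] = (-8) / L[0][0] = -2.
  L[2][1] = (-1) / L[1][1] = -1.
Step 3: L[2][2] = √(4) = 2.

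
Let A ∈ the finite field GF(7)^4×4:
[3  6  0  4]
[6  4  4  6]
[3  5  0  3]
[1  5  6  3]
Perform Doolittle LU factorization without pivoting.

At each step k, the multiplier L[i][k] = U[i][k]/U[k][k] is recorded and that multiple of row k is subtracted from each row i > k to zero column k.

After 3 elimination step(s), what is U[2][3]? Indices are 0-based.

Step 1: pivot at (0,0) is 3.
  row1 ← row1 − (2)·row0  ⇒  L[1][0]=2, U row1=(0, 6, 4, 5)
  row2 ← row2 − (1)·row0  ⇒  L[2][0]=1, U row2=(0, 6, 0, 6)
  row3 ← row3 − (5)·row0  ⇒  L[3][0]=5, U row3=(0, 3, 6, 4)
Step 2: pivot at (1,1) is 6.
  row2 ← row2 − (1)·row1  ⇒  L[2][1]=1, U row2=(0, 0, 3, 1)
  row3 ← row3 − (4)·row1  ⇒  L[3][1]=4, U row3=(0, 0, 4, 5)
Step 3: pivot at (2,2) is 3.
  row3 ← row3 − (6)·row2  ⇒  L[3][2]=6, U row3=(0, 0, 0, 6)

U[2][3] = 1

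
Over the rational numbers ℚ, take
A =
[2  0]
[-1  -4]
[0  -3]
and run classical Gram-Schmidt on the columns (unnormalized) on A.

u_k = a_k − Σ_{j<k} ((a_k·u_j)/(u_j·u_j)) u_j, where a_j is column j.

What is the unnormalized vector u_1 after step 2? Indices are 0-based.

Step 1: u_0 = a_0 = (2, -1, 0).
Step 2: u_1 = a_1 − (4/5)·u_0 = (-8/5, -16/5, -3).

u_1 = (-8/5, -16/5, -3)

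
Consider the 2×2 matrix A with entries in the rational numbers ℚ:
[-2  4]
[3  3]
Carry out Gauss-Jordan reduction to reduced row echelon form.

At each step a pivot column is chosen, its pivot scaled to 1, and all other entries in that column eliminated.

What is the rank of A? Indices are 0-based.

rank = 2

step 1: normalize row 0 (÷-2) = (1, -2)
  row 1: subtract 3×row0 = (0, 9)
step 2: normalize row 1 (÷9) = (0, 1)
  row 0: subtract -2×row1 = (1, 0)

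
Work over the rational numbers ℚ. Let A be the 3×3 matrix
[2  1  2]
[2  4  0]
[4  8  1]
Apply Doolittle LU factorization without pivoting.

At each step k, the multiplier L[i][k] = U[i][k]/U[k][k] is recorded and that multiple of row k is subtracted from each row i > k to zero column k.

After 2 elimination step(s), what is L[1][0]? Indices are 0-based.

k=0: U[0][0]=2
  eliminate (1,0): mult=1, new row 1: (0, 3, -2); set L[1][0]=1
  eliminate (2,0): mult=2, new row 2: (0, 6, -3); set L[2][0]=2
k=1: U[1][1]=3
  eliminate (2,1): mult=2, new row 2: (0, 0, 1); set L[2][1]=2

L[1][0] = 1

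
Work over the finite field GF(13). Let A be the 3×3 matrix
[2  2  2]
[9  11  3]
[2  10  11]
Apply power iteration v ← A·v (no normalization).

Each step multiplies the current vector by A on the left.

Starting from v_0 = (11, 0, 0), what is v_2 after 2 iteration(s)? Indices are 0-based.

v_2 = (0, 1, 2)

v_0 = (11, 0, 0).
v_1 = A·v_0 = (9, 8, 9).
v_2 = A·v_1 = (0, 1, 2).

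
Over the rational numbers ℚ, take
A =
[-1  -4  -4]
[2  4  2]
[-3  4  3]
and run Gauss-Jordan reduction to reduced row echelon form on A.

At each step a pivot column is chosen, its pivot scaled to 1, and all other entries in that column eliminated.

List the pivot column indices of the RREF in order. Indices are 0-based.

pivot columns: 0, 1, 2

pivot(0,0)=-1: scale R0 → (1, 4, 4)
  clear (1,0): R1 −= (2)R0 → (0, -4, -6)
  clear (2,0): R2 −= (-3)R0 → (0, 16, 15)
pivot(1,1)=-4: scale R1 → (0, 1, 3/2)
  clear (0,1): R0 −= (4)R1 → (1, 0, -2)
  clear (2,1): R2 −= (16)R1 → (0, 0, -9)
pivot(2,2)=-9: scale R2 → (0, 0, 1)
  clear (0,2): R0 −= (-2)R2 → (1, 0, 0)
  clear (1,2): R1 −= (3/2)R2 → (0, 1, 0)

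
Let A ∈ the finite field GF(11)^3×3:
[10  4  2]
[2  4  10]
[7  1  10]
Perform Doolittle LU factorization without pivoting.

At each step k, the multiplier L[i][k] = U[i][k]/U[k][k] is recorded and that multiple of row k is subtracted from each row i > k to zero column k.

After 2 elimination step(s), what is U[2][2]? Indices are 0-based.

[col 0] pivot 10
  R1 -= 9*R0 → (0, 1, 3)  (L[1][0] := 9)
  R2 -= 4*R0 → (0, 7, 2)  (L[2][0] := 4)
[col 1] pivot 1
  R2 -= 7*R1 → (0, 0, 3)  (L[2][1] := 7)

U[2][2] = 3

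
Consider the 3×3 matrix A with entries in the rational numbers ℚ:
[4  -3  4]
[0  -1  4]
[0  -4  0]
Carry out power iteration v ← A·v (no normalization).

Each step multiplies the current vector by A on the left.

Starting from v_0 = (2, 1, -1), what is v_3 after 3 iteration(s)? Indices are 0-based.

v_0 = (2, 1, -1).
v_1 = A·v_0 = (1, -5, -4).
v_2 = A·v_1 = (3, -11, 20).
v_3 = A·v_2 = (125, 91, 44).

v_3 = (125, 91, 44)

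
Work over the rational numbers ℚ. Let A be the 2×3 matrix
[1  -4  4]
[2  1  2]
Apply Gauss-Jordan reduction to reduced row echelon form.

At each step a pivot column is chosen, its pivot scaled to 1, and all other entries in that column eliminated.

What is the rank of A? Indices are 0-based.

rank = 2

pivot(0,0)=1: scale R0 → (1, -4, 4)
  clear (1,0): R1 −= (2)R0 → (0, 9, -6)
pivot(1,1)=9: scale R1 → (0, 1, -2/3)
  clear (0,1): R0 −= (-4)R1 → (1, 0, 4/3)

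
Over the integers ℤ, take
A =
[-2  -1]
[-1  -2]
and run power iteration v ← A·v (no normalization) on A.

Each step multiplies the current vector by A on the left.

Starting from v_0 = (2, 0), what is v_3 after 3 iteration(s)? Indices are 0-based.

v_3 = (-28, -26)

v_0 = (2, 0).
v_1 = A·v_0 = (-4, -2).
v_2 = A·v_1 = (10, 8).
v_3 = A·v_2 = (-28, -26).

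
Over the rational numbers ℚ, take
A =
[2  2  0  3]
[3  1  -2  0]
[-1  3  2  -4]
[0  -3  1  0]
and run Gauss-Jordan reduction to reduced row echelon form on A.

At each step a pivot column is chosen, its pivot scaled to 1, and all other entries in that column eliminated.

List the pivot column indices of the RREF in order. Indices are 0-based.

step 1: normalize row 0 (÷2) = (1, 1, 0, 3/2)
  row 1: subtract 3×row0 = (0, -2, -2, -9/2)
  row 2: subtract -1×row0 = (0, 4, 2, -5/2)
step 2: normalize row 1 (÷-2) = (0, 1, 1, 9/4)
  row 0: subtract 1×row1 = (1, 0, -1, -3/4)
  row 2: subtract 4×row1 = (0, 0, -2, -23/2)
  row 3: subtract -3×row1 = (0, 0, 4, 27/4)
step 3: normalize row 2 (÷-2) = (0, 0, 1, 23/4)
  row 0: subtract -1×row2 = (1, 0, 0, 5)
  row 1: subtract 1×row2 = (0, 1, 0, -7/2)
  row 3: subtract 4×row2 = (0, 0, 0, -65/4)
step 4: normalize row 3 (÷-65/4) = (0, 0, 0, 1)
  row 0: subtract 5×row3 = (1, 0, 0, 0)
  row 1: subtract -7/2×row3 = (0, 1, 0, 0)
  row 2: subtract 23/4×row3 = (0, 0, 1, 0)

pivot columns: 0, 1, 2, 3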